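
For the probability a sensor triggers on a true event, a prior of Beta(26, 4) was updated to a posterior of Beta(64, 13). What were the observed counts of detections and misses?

Under Beta–binomial conjugacy the posterior parameters are (a+s, b+f).
Match parameters: s=64−26=38, f=13−4=9.

38 detections and 9 misses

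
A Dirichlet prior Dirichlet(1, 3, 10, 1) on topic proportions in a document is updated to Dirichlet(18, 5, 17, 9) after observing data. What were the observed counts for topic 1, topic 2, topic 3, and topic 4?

For a Dirichlet(α) prior with multinomial counts c, the posterior is Dirichlet(α + c) componentwise.
Counts are posterior − prior componentwise: 18−1=17, 5−3=2, 17−10=7, 9−1=8.

counts (17, 2, 7, 8)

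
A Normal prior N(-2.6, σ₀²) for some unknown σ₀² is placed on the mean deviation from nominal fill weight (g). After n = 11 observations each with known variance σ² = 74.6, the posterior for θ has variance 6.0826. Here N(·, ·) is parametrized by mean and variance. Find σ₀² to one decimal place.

Posterior precision equals prior precision plus data precision: 1/σ_n² = 1/σ₀² + n/σ².
So 1/σ₀² = 1/6.0826 − 11/74.6 = 0.164403 − 0.147453 = 0.016950.
Hence σ₀² = 1/0.016950 ≈ 59.0.

σ₀² = 59.0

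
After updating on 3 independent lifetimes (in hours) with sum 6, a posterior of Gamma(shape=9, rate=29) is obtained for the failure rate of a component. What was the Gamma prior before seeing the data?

Gamma(shape=6, rate=23)

Gamma–exponential conjugacy: posterior shape = α + n, posterior rate = β + Σtᵢ.
So α = 9 − 3 = 6 and β = 29 − 6 = 23.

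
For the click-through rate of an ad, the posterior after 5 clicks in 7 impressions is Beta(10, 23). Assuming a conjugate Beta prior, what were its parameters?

Beta(5, 21)

Beta is conjugate to the binomial likelihood: posterior = Beta(α+s, β+f).
Subtract the data counts: 10−5=5, 23−2=21.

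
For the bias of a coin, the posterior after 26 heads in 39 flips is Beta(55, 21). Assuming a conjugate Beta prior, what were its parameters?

Beta is conjugate to the binomial likelihood: posterior = Beta(α+s, β+f).
Subtract the data counts: 55−26=29, 21−13=8.

Beta(29, 8)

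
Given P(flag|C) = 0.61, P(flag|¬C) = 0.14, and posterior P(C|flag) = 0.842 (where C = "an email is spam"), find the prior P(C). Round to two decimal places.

P(C) = 0.55

In odds form, posterior odds = prior odds × likelihood ratio, so prior odds = posterior odds ÷ LR.
Posterior odds = 0.842/(1−0.842) = 5.3291. LR = 0.61/0.14 = 4.3571.
Prior odds = 5.3291/4.3571 = 1.2231, so P(C) = 1.2231/(1+1.2231) ≈ 0.55.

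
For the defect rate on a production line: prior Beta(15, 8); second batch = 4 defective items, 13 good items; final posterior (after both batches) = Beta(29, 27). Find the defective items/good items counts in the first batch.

10 defective items and 6 good items

Because Beta–binomial updating is additive in the counts, the combined data contributed (α_post−α_prior, β_post−β_prior) successes and failures.
Total across both batches: 29−15=14 defective items, 27−8=19 good items.
Subtract the second batch: 14−4=10 defective items and 19−13=6 good items.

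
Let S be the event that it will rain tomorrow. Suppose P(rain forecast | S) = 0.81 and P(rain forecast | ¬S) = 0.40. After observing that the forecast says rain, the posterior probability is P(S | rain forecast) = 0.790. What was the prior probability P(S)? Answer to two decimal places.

P(S) = 0.65

In odds form, posterior odds = prior odds × likelihood ratio, so prior odds = posterior odds ÷ LR.
Posterior odds = 0.790/(1−0.790) = 3.7619. LR = 0.81/0.40 = 2.0250.
Prior odds = 3.7619/2.0250 = 1.8577, so P(S) = 1.8577/(1+1.8577) ≈ 0.65.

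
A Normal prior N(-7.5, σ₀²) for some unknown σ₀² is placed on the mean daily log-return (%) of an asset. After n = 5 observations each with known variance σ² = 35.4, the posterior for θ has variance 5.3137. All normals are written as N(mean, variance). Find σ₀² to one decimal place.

σ₀² = 21.3

For the Normal–Normal model with known σ², precisions add: τ_n = τ₀ + n/σ².
So 1/σ₀² = 1/5.3137 − 5/35.4 = 0.188193 − 0.141243 = 0.046950.
Hence σ₀² = 1/0.046950 ≈ 21.3.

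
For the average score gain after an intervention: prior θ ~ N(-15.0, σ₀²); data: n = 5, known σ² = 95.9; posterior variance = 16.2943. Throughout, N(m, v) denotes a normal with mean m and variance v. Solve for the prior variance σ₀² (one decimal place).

Posterior precision equals prior precision plus data precision: 1/σ_n² = 1/σ₀² + n/σ².
So 1/σ₀² = 1/16.2943 − 5/95.9 = 0.061371 − 0.052138 = 0.009233.
Hence σ₀² = 1/0.009233 ≈ 108.3.

σ₀² = 108.3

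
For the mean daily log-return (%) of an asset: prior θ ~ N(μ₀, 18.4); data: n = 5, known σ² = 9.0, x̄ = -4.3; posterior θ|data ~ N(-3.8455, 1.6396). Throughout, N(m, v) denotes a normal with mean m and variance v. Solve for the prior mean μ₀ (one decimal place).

The posterior mean is a precision-weighted average: μ_n = (τ₀μ₀ + τ_data·x̄)/(τ₀+τ_data), with τ₀=1/σ₀² and τ_data=n/σ².
Here τ₀ = 1/18.4 = 0.054348 and τ_data = 5/9.0 = 0.555556, so τ_n = 0.609904.
Rearranging for μ₀: μ₀ = (μ_n·τ_n − τ_data·x̄)/τ₀ = (-3.8455·0.609904 − 0.555556·-4.3) / 0.054348 = 0.043505/0.054348 ≈ 0.8.

μ₀ = 0.8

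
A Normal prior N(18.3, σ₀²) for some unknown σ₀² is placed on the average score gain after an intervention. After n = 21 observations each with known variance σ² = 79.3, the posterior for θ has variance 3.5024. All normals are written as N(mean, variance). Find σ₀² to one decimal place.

σ₀² = 48.3

Posterior precision equals prior precision plus data precision: 1/σ_n² = 1/σ₀² + n/σ².
So 1/σ₀² = 1/3.5024 − 21/79.3 = 0.285519 − 0.264817 = 0.020702.
Hence σ₀² = 1/0.020702 ≈ 48.3.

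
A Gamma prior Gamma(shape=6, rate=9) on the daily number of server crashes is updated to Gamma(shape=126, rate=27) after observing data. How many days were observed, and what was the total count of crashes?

Gamma–Poisson conjugacy: posterior shape = α + Σxᵢ, posterior rate = β + n.
Matching: Σxᵢ = 126 − 6 = 120 and n = 27 − 9 = 18.

n = 18 days with total 120 crashes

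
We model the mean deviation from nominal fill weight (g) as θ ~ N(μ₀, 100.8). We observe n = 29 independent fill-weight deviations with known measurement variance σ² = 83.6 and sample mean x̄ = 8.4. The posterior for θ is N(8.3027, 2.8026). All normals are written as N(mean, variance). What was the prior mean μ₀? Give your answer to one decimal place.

μ₀ = 4.9

With known observation variance, the Normal–Normal posterior has precision τ_n = τ₀ + n/σ² and mean μ_n = (τ₀μ₀ + (n/σ²)x̄)/τ_n.
Here τ₀ = 1/100.8 = 0.009921 and τ_data = 29/83.6 = 0.346890, so τ_n = 0.356811.
Rearranging for μ₀: μ₀ = (μ_n·τ_n − τ_data·x̄)/τ₀ = (8.3027·0.356811 − 0.346890·8.4) / 0.009921 = 0.048619/0.009921 ≈ 4.9.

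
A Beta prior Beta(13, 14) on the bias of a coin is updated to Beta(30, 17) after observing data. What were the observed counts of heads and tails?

17 heads and 3 tails

Beta is conjugate to the binomial likelihood: posterior = Beta(α+s, β+f).
Match parameters: s=30−13=17, f=17−14=3.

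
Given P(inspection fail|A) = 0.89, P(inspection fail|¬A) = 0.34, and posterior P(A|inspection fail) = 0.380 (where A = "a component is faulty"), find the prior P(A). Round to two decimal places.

P(A) = 0.19

In odds form, posterior odds = prior odds × likelihood ratio, so prior odds = posterior odds ÷ LR.
Posterior odds = 0.380/(1−0.380) = 0.6129. LR = 0.89/0.34 = 2.6176.
Prior odds = 0.6129/2.6176 = 0.2341, so P(A) = 0.2341/(1+0.2341) ≈ 0.19.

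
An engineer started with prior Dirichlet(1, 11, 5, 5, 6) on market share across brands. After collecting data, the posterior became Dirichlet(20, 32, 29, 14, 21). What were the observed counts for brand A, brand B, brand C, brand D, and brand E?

counts (19, 21, 24, 9, 15)

For a Dirichlet(α) prior with multinomial counts c, the posterior is Dirichlet(α + c) componentwise.
Counts are posterior − prior componentwise: 20−1=19, 32−11=21, 29−5=24, 14−5=9, 21−6=15.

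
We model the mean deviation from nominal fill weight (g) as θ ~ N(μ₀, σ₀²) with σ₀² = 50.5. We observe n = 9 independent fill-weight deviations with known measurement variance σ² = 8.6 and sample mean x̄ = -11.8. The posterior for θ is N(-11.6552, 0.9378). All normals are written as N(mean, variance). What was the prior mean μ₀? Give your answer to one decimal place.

The posterior mean is a precision-weighted average: μ_n = (τ₀μ₀ + τ_data·x̄)/(τ₀+τ_data), with τ₀=1/σ₀² and τ_data=n/σ².
Here τ₀ = 1/50.5 = 0.019802 and τ_data = 9/8.6 = 1.046512, so τ_n = 1.066314.
Rearranging for μ₀: μ₀ = (μ_n·τ_n − τ_data·x̄)/τ₀ = (-11.6552·1.066314 − 1.046512·-11.8) / 0.019802 = -0.079261/0.019802 ≈ -4.0.

μ₀ = -4.0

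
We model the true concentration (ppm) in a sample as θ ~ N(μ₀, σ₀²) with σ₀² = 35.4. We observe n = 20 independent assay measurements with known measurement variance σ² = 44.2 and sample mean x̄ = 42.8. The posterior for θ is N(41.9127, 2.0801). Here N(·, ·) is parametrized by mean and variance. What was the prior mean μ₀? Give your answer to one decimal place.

The posterior mean is a precision-weighted average: μ_n = (τ₀μ₀ + τ_data·x̄)/(τ₀+τ_data), with τ₀=1/σ₀² and τ_data=n/σ².
Here τ₀ = 1/35.4 = 0.028249 and τ_data = 20/44.2 = 0.452489, so τ_n = 0.480738.
Rearranging for μ₀: μ₀ = (μ_n·τ_n − τ_data·x̄)/τ₀ = (41.9127·0.480738 − 0.452489·42.8) / 0.028249 = 0.782498/0.028249 ≈ 27.7.

μ₀ = 27.7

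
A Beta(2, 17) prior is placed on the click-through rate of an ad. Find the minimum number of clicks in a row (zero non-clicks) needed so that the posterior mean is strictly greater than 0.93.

k = 224

After k clicks and 0 non-clicks the posterior is Beta(2+k, 17), with mean (2+k)/(2+17+k).
Set (2+k)/(19+k) > 0.93 and solve: k > (0.93·19 − 2)/(1 − 0.93) = 223.857.
The smallest integer exceeding 223.857 is 224.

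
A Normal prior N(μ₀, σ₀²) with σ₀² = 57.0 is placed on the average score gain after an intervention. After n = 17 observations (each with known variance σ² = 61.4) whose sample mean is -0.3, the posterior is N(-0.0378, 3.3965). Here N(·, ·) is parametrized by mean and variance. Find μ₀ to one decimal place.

μ₀ = 4.1

With known observation variance, the Normal–Normal posterior has precision τ_n = τ₀ + n/σ² and mean μ_n = (τ₀μ₀ + (n/σ²)x̄)/τ_n.
Here τ₀ = 1/57.0 = 0.017544 and τ_data = 17/61.4 = 0.276873, so τ_n = 0.294417.
Rearranging for μ₀: μ₀ = (μ_n·τ_n − τ_data·x̄)/τ₀ = (-0.0378·0.294417 − 0.276873·-0.3) / 0.017544 = 0.071933/0.017544 ≈ 4.1.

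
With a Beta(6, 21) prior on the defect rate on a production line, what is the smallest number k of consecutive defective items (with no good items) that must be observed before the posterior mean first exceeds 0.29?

After k defective items and 0 good items the posterior is Beta(6+k, 21), with mean (6+k)/(6+21+k).
Set (6+k)/(27+k) > 0.29 and solve: k > (0.29·27 − 6)/(1 − 0.29) = 2.577.
The smallest integer exceeding 2.577 is 3.

k = 3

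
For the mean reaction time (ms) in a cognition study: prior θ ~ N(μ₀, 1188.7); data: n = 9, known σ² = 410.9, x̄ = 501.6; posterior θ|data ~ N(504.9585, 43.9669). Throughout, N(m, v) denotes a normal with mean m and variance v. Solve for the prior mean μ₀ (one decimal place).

μ₀ = 592.4

The posterior mean is a precision-weighted average: μ_n = (τ₀μ₀ + τ_data·x̄)/(τ₀+τ_data), with τ₀=1/σ₀² and τ_data=n/σ².
Here τ₀ = 1/1188.7 = 0.000841 and τ_data = 9/410.9 = 0.021903, so τ_n = 0.022744.
Rearranging for μ₀: μ₀ = (μ_n·τ_n − τ_data·x̄)/τ₀ = (504.9585·0.022744 − 0.021903·501.6) / 0.000841 = 0.498231/0.000841 ≈ 592.4.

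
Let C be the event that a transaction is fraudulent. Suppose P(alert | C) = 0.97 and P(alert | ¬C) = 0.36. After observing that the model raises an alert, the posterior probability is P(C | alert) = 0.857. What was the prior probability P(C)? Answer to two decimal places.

In odds form, posterior odds = prior odds × likelihood ratio, so prior odds = posterior odds ÷ LR.
Posterior odds = 0.857/(1−0.857) = 5.9930. LR = 0.97/0.36 = 2.6944.
Prior odds = 5.9930/2.6944 = 2.2242, so P(C) = 2.2242/(1+2.2242) ≈ 0.69.

P(C) = 0.69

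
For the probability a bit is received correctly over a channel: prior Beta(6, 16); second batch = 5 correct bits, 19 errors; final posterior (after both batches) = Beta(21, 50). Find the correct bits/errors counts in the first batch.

Because Beta–binomial updating is additive in the counts, the combined data contributed (α_post−α_prior, β_post−β_prior) successes and failures.
Total across both batches: 21−6=15 correct bits, 50−16=34 errors.
Subtract the second batch: 15−5=10 correct bits and 34−19=15 errors.

10 correct bits and 15 errors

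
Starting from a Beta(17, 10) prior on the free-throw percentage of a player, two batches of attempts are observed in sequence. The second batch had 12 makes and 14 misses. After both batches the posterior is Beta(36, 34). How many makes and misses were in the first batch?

Because Beta–binomial updating is additive in the counts, the combined data contributed (α_post−α_prior, β_post−β_prior) successes and failures.
Total across both batches: 36−17=19 makes, 34−10=24 misses.
Subtract the second batch: 19−12=7 makes and 24−14=10 misses.

7 makes and 10 misses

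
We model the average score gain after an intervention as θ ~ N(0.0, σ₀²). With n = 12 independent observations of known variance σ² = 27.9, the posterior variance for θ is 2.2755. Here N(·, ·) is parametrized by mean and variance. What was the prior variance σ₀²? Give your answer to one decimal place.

For the Normal–Normal model with known σ², precisions add: τ_n = τ₀ + n/σ².
So 1/σ₀² = 1/2.2755 − 12/27.9 = 0.439464 − 0.430108 = 0.009356.
Hence σ₀² = 1/0.009356 ≈ 106.9.

σ₀² = 106.9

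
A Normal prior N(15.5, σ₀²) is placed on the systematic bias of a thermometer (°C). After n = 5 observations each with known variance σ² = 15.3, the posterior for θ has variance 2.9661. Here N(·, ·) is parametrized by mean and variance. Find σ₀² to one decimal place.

σ₀² = 96.7

For the Normal–Normal model with known σ², precisions add: τ_n = τ₀ + n/σ².
So 1/σ₀² = 1/2.9661 − 5/15.3 = 0.337143 − 0.326797 = 0.010346.
Hence σ₀² = 1/0.010346 ≈ 96.7.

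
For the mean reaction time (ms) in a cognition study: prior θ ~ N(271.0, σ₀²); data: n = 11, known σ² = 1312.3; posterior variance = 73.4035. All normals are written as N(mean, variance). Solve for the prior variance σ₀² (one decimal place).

σ₀² = 190.8

Posterior precision equals prior precision plus data precision: 1/σ_n² = 1/σ₀² + n/σ².
So 1/σ₀² = 1/73.4035 − 11/1312.3 = 0.013623 − 0.008382 = 0.005241.
Hence σ₀² = 1/0.005241 ≈ 190.8.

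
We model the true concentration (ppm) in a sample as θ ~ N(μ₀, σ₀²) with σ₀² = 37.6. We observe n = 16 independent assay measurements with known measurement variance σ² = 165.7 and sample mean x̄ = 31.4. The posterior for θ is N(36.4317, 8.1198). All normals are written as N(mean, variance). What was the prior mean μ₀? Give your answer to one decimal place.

The posterior mean is a precision-weighted average: μ_n = (τ₀μ₀ + τ_data·x̄)/(τ₀+τ_data), with τ₀=1/σ₀² and τ_data=n/σ².
Here τ₀ = 1/37.6 = 0.026596 and τ_data = 16/165.7 = 0.096560, so τ_n = 0.123156.
Rearranging for μ₀: μ₀ = (μ_n·τ_n − τ_data·x̄)/τ₀ = (36.4317·0.123156 − 0.096560·31.4) / 0.026596 = 1.454798/0.026596 ≈ 54.7.

μ₀ = 54.7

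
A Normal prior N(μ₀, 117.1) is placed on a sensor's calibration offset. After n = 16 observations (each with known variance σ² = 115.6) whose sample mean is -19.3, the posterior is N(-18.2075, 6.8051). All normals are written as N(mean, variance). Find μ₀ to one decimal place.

With known observation variance, the Normal–Normal posterior has precision τ_n = τ₀ + n/σ² and mean μ_n = (τ₀μ₀ + (n/σ²)x̄)/τ_n.
Here τ₀ = 1/117.1 = 0.008540 and τ_data = 16/115.6 = 0.138408, so τ_n = 0.146948.
Rearranging for μ₀: μ₀ = (μ_n·τ_n − τ_data·x̄)/τ₀ = (-18.2075·0.146948 − 0.138408·-19.3) / 0.008540 = -0.004281/0.008540 ≈ -0.5.

μ₀ = -0.5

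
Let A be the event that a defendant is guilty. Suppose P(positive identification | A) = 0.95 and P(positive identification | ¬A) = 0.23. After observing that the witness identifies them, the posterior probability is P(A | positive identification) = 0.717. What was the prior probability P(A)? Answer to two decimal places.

Bayes' rule in odds form gives O(A|E) = O(A)·[P(E|A)/P(E|¬A)], hence O(A) = O(A|E)/LR.
Posterior odds = 0.717/(1−0.717) = 2.5336. LR = 0.95/0.23 = 4.1304.
Prior odds = 2.5336/4.1304 = 0.6134, so P(A) = 0.6134/(1+0.6134) ≈ 0.38.

P(A) = 0.38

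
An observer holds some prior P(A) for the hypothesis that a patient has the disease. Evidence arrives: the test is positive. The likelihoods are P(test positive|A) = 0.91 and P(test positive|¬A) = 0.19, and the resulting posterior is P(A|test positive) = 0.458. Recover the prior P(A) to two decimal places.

In odds form, posterior odds = prior odds × likelihood ratio, so prior odds = posterior odds ÷ LR.
Posterior odds = 0.458/(1−0.458) = 0.8450. LR = 0.91/0.19 = 4.7895.
Prior odds = 0.8450/4.7895 = 0.1764, so P(A) = 0.1764/(1+0.1764) ≈ 0.15.

P(A) = 0.15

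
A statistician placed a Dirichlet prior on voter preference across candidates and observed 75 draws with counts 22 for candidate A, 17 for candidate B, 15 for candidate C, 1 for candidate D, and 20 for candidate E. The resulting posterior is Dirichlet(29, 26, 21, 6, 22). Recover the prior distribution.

For a Dirichlet(α) prior with multinomial counts c, the posterior is Dirichlet(α + c) componentwise.
Subtract each count from the matching posterior parameter: 29−22=7, 26−17=9, 21−15=6, 6−1=5, 22−20=2.

Dirichlet(7, 9, 6, 5, 2)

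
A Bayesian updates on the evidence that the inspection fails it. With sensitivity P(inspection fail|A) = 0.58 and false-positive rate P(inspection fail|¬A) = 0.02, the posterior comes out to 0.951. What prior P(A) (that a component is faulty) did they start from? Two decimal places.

P(A) = 0.40

In odds form, posterior odds = prior odds × likelihood ratio, so prior odds = posterior odds ÷ LR.
Posterior odds = 0.951/(1−0.951) = 19.4082. LR = 0.58/0.02 = 29.0000.
Prior odds = 19.4082/29.0000 = 0.6692, so P(A) = 0.6692/(1+0.6692) ≈ 0.40.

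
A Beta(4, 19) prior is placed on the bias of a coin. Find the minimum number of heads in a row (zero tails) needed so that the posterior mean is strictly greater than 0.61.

k = 26

After k heads and 0 tails the posterior is Beta(4+k, 19), with mean (4+k)/(4+19+k).
Set (4+k)/(23+k) > 0.61 and solve: k > (0.61·23 − 4)/(1 − 0.61) = 25.718.
The smallest integer exceeding 25.718 is 26, and checking k=26: (30)/(49) = 0.6122 > 0.61.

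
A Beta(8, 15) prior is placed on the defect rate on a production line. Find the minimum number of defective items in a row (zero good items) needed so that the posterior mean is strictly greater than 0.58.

After k defective items and 0 good items the posterior is Beta(8+k, 15), with mean (8+k)/(8+15+k).
Set (8+k)/(23+k) > 0.58 and solve: k > (0.58·23 − 8)/(1 − 0.58) = 12.714.
The smallest integer exceeding 12.714 is 13, and checking k=13: (21)/(36) = 0.5833 > 0.58.

k = 13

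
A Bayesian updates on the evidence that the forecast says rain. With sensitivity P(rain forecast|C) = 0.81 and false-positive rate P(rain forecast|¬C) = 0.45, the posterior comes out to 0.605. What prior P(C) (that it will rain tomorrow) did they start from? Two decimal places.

Bayes' rule in odds form gives O(C|E) = O(C)·[P(E|C)/P(E|¬C)], hence O(C) = O(C|E)/LR.
Posterior odds = 0.605/(1−0.605) = 1.5316. LR = 0.81/0.45 = 1.8000.
Prior odds = 1.5316/1.8000 = 0.8509, so P(C) = 0.8509/(1+0.8509) ≈ 0.46.

P(C) = 0.46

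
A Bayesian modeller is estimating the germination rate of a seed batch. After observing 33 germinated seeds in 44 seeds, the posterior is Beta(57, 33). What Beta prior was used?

Beta is conjugate to the binomial likelihood: posterior = Beta(α+s, β+f).
Subtract the data counts: 57−33=24, 33−11=22.

Beta(24, 22)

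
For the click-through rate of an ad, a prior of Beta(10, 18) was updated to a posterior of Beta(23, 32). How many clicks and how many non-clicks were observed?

13 clicks and 14 non-clicks

Beta is conjugate to the binomial likelihood: posterior = Beta(a+s, b+f).
So s = 23 − 10 = 13 and f = 32 − 18 = 14.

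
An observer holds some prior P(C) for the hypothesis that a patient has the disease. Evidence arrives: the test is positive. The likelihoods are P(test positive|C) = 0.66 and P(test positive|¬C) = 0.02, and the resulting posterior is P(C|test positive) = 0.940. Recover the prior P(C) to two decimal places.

P(C) = 0.32

In odds form, posterior odds = prior odds × likelihood ratio, so prior odds = posterior odds ÷ LR.
Posterior odds = 0.940/(1−0.940) = 15.6667. LR = 0.66/0.02 = 33.0000.
Prior odds = 15.6667/33.0000 = 0.4747, so P(C) = 0.4747/(1+0.4747) ≈ 0.32.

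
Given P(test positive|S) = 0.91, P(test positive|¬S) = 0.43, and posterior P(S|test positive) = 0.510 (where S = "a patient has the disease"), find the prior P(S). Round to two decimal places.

P(S) = 0.33

Bayes' rule in odds form gives O(S|E) = O(S)·[P(E|S)/P(E|¬S)], hence O(S) = O(S|E)/LR.
Posterior odds = 0.510/(1−0.510) = 1.0408. LR = 0.91/0.43 = 2.1163.
Prior odds = 1.0408/2.1163 = 0.4918, so P(S) = 0.4918/(1+0.4918) ≈ 0.33.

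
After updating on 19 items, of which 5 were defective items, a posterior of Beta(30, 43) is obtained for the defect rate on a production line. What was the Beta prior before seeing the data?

Beta(25, 29)

A Beta(α, β) prior with s successes and f failures in binomial data gives a Beta(α+s, β+f) posterior.
So α = 30 − 5 = 25 and β = 43 − 14 = 29.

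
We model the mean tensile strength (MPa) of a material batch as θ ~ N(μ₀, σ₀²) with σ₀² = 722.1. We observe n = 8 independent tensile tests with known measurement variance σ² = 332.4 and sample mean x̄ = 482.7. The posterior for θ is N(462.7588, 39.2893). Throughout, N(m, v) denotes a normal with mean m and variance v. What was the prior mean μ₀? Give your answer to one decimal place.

μ₀ = 116.2

The posterior mean is a precision-weighted average: μ_n = (τ₀μ₀ + τ_data·x̄)/(τ₀+τ_data), with τ₀=1/σ₀² and τ_data=n/σ².
Here τ₀ = 1/722.1 = 0.001385 and τ_data = 8/332.4 = 0.024067, so τ_n = 0.025452.
Rearranging for μ₀: μ₀ = (μ_n·τ_n − τ_data·x̄)/τ₀ = (462.7588·0.025452 − 0.024067·482.7) / 0.001385 = 0.160996/0.001385 ≈ 116.2.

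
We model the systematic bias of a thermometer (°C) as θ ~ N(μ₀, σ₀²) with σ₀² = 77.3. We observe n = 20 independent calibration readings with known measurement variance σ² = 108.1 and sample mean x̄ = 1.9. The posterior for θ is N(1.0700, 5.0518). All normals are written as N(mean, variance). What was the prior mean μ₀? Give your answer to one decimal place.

μ₀ = -10.8

With known observation variance, the Normal–Normal posterior has precision τ_n = τ₀ + n/σ² and mean μ_n = (τ₀μ₀ + (n/σ²)x̄)/τ_n.
Here τ₀ = 1/77.3 = 0.012937 and τ_data = 20/108.1 = 0.185014, so τ_n = 0.197951.
Rearranging for μ₀: μ₀ = (μ_n·τ_n − τ_data·x̄)/τ₀ = (1.0700·0.197951 − 0.185014·1.9) / 0.012937 = -0.139719/0.012937 ≈ -10.8.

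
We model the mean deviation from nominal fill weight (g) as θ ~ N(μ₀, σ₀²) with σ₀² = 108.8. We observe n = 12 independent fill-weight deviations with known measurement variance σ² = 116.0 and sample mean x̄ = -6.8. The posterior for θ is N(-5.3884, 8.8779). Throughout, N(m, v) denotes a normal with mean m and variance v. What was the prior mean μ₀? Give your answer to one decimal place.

The posterior mean is a precision-weighted average: μ_n = (τ₀μ₀ + τ_data·x̄)/(τ₀+τ_data), with τ₀=1/σ₀² and τ_data=n/σ².
Here τ₀ = 1/108.8 = 0.009191 and τ_data = 12/116.0 = 0.103448, so τ_n = 0.112639.
Rearranging for μ₀: μ₀ = (μ_n·τ_n − τ_data·x̄)/τ₀ = (-5.3884·0.112639 − 0.103448·-6.8) / 0.009191 = 0.096502/0.009191 ≈ 10.5.

μ₀ = 10.5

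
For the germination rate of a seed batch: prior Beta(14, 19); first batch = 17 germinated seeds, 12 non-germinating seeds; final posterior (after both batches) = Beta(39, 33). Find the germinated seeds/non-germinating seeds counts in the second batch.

8 germinated seeds and 2 non-germinating seeds

Because Beta–binomial updating is additive in the counts, the combined data contributed (α_post−α_prior, β_post−β_prior) successes and failures.
Total across both batches: 39−14=25 germinated seeds, 33−19=14 non-germinating seeds.
Subtract the first batch: 25−17=8 germinated seeds and 14−12=2 non-germinating seeds.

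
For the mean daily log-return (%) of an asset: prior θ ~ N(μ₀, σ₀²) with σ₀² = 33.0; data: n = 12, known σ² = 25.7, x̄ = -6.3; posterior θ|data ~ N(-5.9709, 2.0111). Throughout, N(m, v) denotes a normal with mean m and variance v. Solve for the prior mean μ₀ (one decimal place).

The posterior mean is a precision-weighted average: μ_n = (τ₀μ₀ + τ_data·x̄)/(τ₀+τ_data), with τ₀=1/σ₀² and τ_data=n/σ².
Here τ₀ = 1/33.0 = 0.030303 and τ_data = 12/25.7 = 0.466926, so τ_n = 0.497229.
Rearranging for μ₀: μ₀ = (μ_n·τ_n − τ_data·x̄)/τ₀ = (-5.9709·0.497229 − 0.466926·-6.3) / 0.030303 = -0.027271/0.030303 ≈ -0.9.

μ₀ = -0.9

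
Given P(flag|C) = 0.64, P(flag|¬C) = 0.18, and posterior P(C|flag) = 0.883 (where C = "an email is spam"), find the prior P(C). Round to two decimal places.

P(C) = 0.68

Bayes' rule in odds form gives O(C|E) = O(C)·[P(E|C)/P(E|¬C)], hence O(C) = O(C|E)/LR.
Posterior odds = 0.883/(1−0.883) = 7.5470. LR = 0.64/0.18 = 3.5556.
Prior odds = 7.5470/3.5556 = 2.1226, so P(C) = 2.1226/(1+2.1226) ≈ 0.68.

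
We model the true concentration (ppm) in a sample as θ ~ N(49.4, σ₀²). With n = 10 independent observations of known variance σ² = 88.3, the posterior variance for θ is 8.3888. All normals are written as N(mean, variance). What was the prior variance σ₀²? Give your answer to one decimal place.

Posterior precision equals prior precision plus data precision: 1/σ_n² = 1/σ₀² + n/σ².
So 1/σ₀² = 1/8.3888 − 10/88.3 = 0.119207 − 0.113250 = 0.005957.
Hence σ₀² = 1/0.005957 ≈ 167.9.

σ₀² = 167.9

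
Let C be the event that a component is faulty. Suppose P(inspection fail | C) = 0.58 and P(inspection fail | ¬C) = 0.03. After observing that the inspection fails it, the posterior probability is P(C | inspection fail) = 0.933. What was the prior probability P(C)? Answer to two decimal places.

P(C) = 0.42

In odds form, posterior odds = prior odds × likelihood ratio, so prior odds = posterior odds ÷ LR.
Posterior odds = 0.933/(1−0.933) = 13.9254. LR = 0.58/0.03 = 19.3333.
Prior odds = 13.9254/19.3333 = 0.7203, so P(C) = 0.7203/(1+0.7203) ≈ 0.42.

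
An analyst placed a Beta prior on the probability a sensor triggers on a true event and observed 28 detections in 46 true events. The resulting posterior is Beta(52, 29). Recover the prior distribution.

Beta(24, 11)

A Beta(a, b) prior with s successes and f failures in binomial data gives a Beta(a+s, b+f) posterior.
So a = 52 − 28 = 24 and b = 29 − 18 = 11.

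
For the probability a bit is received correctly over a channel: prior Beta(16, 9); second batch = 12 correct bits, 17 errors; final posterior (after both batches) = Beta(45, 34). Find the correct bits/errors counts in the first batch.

17 correct bits and 8 errors

Sequential conjugate updates are equivalent to a single update on the pooled data, so total successes = posterior α − prior α and total failures = posterior β − prior β.
Total across both batches: 45−16=29 correct bits, 34−9=25 errors.
Subtract the second batch: 29−12=17 correct bits and 25−17=8 errors.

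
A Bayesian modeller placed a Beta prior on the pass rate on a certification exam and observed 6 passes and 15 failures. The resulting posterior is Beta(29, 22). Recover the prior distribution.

Beta is conjugate to the binomial likelihood: posterior = Beta(α+s, β+f).
So α = 29 − 6 = 23 and β = 22 − 15 = 7.

Beta(23, 7)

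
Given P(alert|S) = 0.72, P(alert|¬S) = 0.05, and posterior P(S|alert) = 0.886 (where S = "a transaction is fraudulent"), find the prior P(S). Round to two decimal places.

In odds form, posterior odds = prior odds × likelihood ratio, so prior odds = posterior odds ÷ LR.
Posterior odds = 0.886/(1−0.886) = 7.7719. LR = 0.72/0.05 = 14.4000.
Prior odds = 7.7719/14.4000 = 0.5397, so P(S) = 0.5397/(1+0.5397) ≈ 0.35.

P(S) = 0.35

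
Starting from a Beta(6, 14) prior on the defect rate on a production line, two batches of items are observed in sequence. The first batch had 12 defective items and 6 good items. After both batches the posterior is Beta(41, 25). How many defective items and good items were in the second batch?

Sequential conjugate updates are equivalent to a single update on the pooled data, so total successes = posterior α − prior α and total failures = posterior β − prior β.
Total across both batches: 41−6=35 defective items, 25−14=11 good items.
Subtract the first batch: 35−12=23 defective items and 11−6=5 good items.

23 defective items and 5 good items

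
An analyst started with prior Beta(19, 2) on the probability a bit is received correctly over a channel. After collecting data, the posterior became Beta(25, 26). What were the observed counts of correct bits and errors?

6 correct bits and 24 errors

Beta is conjugate to the binomial likelihood: posterior = Beta(a+s, b+f).
Match parameters: s=25−19=6, f=26−2=24.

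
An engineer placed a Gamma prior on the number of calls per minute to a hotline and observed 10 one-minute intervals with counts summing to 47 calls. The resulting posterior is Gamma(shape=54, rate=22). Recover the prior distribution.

A Gamma(α, β) prior (rate parametrization) on a Poisson rate with n observations summing to S gives posterior Gamma(α+S, β+n).
So α = 54 − 47 = 7 and β = 22 − 10 = 12.

Gamma(shape=7, rate=12)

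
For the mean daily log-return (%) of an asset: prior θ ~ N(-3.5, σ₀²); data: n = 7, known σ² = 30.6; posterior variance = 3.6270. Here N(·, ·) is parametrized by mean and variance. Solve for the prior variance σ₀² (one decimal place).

σ₀² = 21.3

Posterior precision equals prior precision plus data precision: 1/σ_n² = 1/σ₀² + n/σ².
So 1/σ₀² = 1/3.6270 − 7/30.6 = 0.275710 − 0.228758 = 0.046952.
Hence σ₀² = 1/0.046952 ≈ 21.3.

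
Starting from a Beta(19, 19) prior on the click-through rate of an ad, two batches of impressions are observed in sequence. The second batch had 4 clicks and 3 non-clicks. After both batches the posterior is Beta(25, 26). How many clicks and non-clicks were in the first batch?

Sequential conjugate updates are equivalent to a single update on the pooled data, so total successes = posterior α − prior α and total failures = posterior β − prior β.
Total across both batches: 25−19=6 clicks, 26−19=7 non-clicks.
Subtract the second batch: 6−4=2 clicks and 7−3=4 non-clicks.

2 clicks and 4 non-clicks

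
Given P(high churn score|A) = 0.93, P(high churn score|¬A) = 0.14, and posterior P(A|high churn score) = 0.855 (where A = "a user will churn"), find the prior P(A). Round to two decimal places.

P(A) = 0.47

Bayes' rule in odds form gives O(A|E) = O(A)·[P(E|A)/P(E|¬A)], hence O(A) = O(A|E)/LR.
Posterior odds = 0.855/(1−0.855) = 5.8966. LR = 0.93/0.14 = 6.6429.
Prior odds = 5.8966/6.6429 = 0.8877, so P(A) = 0.8877/(1+0.8877) ≈ 0.47.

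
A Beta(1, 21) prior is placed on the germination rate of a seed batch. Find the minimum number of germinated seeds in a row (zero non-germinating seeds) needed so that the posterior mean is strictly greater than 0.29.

After k germinated seeds and 0 non-germinating seeds the posterior is Beta(1+k, 21), with mean (1+k)/(1+21+k).
Set (1+k)/(22+k) > 0.29 and solve: k > (0.29·22 − 1)/(1 − 0.29) = 7.577.
The smallest integer exceeding 7.577 is 8.

k = 8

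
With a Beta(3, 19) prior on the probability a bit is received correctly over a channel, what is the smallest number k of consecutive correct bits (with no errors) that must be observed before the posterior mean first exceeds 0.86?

After k correct bits and 0 errors the posterior is Beta(3+k, 19), with mean (3+k)/(3+19+k).
Set (3+k)/(22+k) > 0.86 and solve: k > (0.86·22 − 3)/(1 − 0.86) = 113.714.
The smallest integer exceeding 113.714 is 114.

k = 114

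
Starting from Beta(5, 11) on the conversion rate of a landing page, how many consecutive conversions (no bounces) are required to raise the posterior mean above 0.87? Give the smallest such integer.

After k conversions and 0 bounces the posterior is Beta(5+k, 11), with mean (5+k)/(5+11+k).
Set (5+k)/(16+k) > 0.87 and solve: k > (0.87·16 − 5)/(1 − 0.87) = 68.615.
The smallest integer exceeding 68.615 is 69, and checking k=69: (74)/(85) = 0.8706 > 0.87.

k = 69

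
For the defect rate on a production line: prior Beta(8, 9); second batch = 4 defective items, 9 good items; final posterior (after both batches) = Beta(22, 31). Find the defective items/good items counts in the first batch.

Because Beta–binomial updating is additive in the counts, the combined data contributed (α_post−α_prior, β_post−β_prior) successes and failures.
Total across both batches: 22−8=14 defective items, 31−9=22 good items.
Subtract the second batch: 14−4=10 defective items and 22−9=13 good items.

10 defective items and 13 good items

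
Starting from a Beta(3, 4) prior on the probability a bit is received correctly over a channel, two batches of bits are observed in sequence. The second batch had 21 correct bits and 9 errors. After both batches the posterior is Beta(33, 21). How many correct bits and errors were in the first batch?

9 correct bits and 8 errors

Because Beta–binomial updating is additive in the counts, the combined data contributed (α_post−α_prior, β_post−β_prior) successes and failures.
Total across both batches: 33−3=30 correct bits, 21−4=17 errors.
Subtract the second batch: 30−21=9 correct bits and 17−9=8 errors.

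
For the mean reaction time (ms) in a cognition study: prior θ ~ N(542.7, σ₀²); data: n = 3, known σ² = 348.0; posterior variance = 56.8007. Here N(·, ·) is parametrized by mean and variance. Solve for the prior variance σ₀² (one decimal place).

Posterior precision equals prior precision plus data precision: 1/σ_n² = 1/σ₀² + n/σ².
So 1/σ₀² = 1/56.8007 − 3/348.0 = 0.017605 − 0.008621 = 0.008984.
Hence σ₀² = 1/0.008984 ≈ 111.3.

σ₀² = 111.3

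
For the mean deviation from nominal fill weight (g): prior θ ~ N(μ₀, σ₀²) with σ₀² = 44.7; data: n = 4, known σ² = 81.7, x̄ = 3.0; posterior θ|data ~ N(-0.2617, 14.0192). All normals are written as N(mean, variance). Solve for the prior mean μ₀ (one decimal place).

The posterior mean is a precision-weighted average: μ_n = (τ₀μ₀ + τ_data·x̄)/(τ₀+τ_data), with τ₀=1/σ₀² and τ_data=n/σ².
Here τ₀ = 1/44.7 = 0.022371 and τ_data = 4/81.7 = 0.048960, so τ_n = 0.071331.
Rearranging for μ₀: μ₀ = (μ_n·τ_n − τ_data·x̄)/τ₀ = (-0.2617·0.071331 − 0.048960·3.0) / 0.022371 = -0.165547/0.022371 ≈ -7.4.

μ₀ = -7.4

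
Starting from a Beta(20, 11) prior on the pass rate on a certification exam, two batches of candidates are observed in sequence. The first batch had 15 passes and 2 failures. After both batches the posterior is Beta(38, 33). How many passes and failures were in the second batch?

3 passes and 20 failures

Because Beta–binomial updating is additive in the counts, the combined data contributed (α_post−α_prior, β_post−β_prior) successes and failures.
Total across both batches: 38−20=18 passes, 33−11=22 failures.
Subtract the first batch: 18−15=3 passes and 22−2=20 failures.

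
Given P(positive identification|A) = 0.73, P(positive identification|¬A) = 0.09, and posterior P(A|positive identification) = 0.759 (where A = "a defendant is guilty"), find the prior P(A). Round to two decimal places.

Bayes' rule in odds form gives O(A|E) = O(A)·[P(E|A)/P(E|¬A)], hence O(A) = O(A|E)/LR.
Posterior odds = 0.759/(1−0.759) = 3.1494. LR = 0.73/0.09 = 8.1111.
Prior odds = 3.1494/8.1111 = 0.3883, so P(A) = 0.3883/(1+0.3883) ≈ 0.28.

P(A) = 0.28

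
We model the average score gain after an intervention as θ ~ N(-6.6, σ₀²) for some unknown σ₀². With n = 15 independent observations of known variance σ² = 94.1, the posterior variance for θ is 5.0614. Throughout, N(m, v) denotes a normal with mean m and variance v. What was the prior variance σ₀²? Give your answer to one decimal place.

σ₀² = 26.2

For the Normal–Normal model with known σ², precisions add: τ_n = τ₀ + n/σ².
So 1/σ₀² = 1/5.0614 − 15/94.1 = 0.197574 − 0.159405 = 0.038169.
Hence σ₀² = 1/0.038169 ≈ 26.2.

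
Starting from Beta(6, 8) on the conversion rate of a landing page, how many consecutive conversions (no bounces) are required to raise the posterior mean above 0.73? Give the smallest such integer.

After k conversions and 0 bounces the posterior is Beta(6+k, 8), with mean (6+k)/(6+8+k).
Set (6+k)/(14+k) > 0.73 and solve: k > (0.73·14 − 6)/(1 − 0.73) = 15.630.
The smallest integer exceeding 15.630 is 16.

k = 16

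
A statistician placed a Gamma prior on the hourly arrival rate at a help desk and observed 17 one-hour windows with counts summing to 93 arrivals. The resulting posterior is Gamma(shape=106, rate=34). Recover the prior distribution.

Gamma–Poisson conjugacy: posterior shape = α + Σxᵢ, posterior rate = β + n.
So α = 106 − 93 = 13 and β = 34 − 17 = 17.

Gamma(shape=13, rate=17)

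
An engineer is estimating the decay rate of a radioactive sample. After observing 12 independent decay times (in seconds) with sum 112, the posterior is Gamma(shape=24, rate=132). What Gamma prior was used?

Gamma(shape=12, rate=20)

Gamma–exponential conjugacy: posterior shape = α + n, posterior rate = β + Σtᵢ.
So α = 24 − 12 = 12 and β = 132 − 112 = 20.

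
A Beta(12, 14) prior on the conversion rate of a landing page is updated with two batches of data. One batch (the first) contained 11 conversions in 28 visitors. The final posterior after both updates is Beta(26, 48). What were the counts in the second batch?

Because Beta–binomial updating is additive in the counts, the combined data contributed (α_post−α_prior, β_post−β_prior) successes and failures.
Total across both batches: 26−12=14 conversions, 48−14=34 bounces.
Subtract the first batch: 14−11=3 conversions and 34−17=17 bounces.

3 conversions and 17 bounces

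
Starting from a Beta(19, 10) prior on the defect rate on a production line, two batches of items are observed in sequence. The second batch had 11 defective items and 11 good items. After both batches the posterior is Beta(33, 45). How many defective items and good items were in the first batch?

3 defective items and 24 good items

Sequential conjugate updates are equivalent to a single update on the pooled data, so total successes = posterior α − prior α and total failures = posterior β − prior β.
Total across both batches: 33−19=14 defective items, 45−10=35 good items.
Subtract the second batch: 14−11=3 defective items and 35−11=24 good items.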